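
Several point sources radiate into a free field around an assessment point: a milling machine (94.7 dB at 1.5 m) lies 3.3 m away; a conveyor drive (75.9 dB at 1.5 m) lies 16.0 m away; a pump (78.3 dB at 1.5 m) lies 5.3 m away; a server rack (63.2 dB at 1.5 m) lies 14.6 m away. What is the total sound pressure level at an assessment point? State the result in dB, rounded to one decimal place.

87.9 dB

Apply inverse-square spreading to bring every level to the receiver, then sum 10^(L/10).
milling machine: 94.7 − 20·log₁₀(3.3/1.5) = 94.7 − 6.85 = 87.85 dB.
conveyor drive: 75.9 − 20·log₁₀(16.0/1.5) = 75.9 − 20.56 = 55.34 dB.
pump: 78.3 − 20·log₁₀(5.3/1.5) = 78.3 − 10.96 = 67.34 dB.
server rack: 63.2 − 20·log₁₀(14.6/1.5) = 63.2 − 19.77 = 43.43 dB.
Σ 10^(L/10) = 6.155e+08 → L_total = 10·log₁₀(6.155e+08) = 87.89 dB.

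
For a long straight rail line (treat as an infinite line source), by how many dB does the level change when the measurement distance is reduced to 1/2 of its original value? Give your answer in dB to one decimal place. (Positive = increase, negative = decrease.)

+3.0 dB

A line source loses 3 dB per doubling of distance; generally ΔL = −10·log₁₀(r₂/r₁).
ΔL = −10·log₁₀(0.5) = +3.01 dB.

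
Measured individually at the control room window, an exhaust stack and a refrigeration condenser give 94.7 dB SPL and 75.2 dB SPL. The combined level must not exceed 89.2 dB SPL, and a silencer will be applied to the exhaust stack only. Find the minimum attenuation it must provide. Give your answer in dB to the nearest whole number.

6 dB

Fixed contribution from the other source: Σ 10^(L/10) = 10^(75.2/10) = 3.311e+07 (75.20 dB SPL).
To meet 89.2 dB SPL overall, the treated exhaust stack may contribute at most 10^(89.2/10) − 3.311e+07 = 7.987e+08, i.e. 89.02 dB SPL.
So the exhaust stack must be reduced from 94.7 to 89.02 dB SPL: IL = 5.68 dB.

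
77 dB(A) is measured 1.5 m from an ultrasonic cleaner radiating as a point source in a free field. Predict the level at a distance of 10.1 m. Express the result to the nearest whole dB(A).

60 dB(A)

Point-source attenuation: ΔL = 20·log₁₀(r₂/r₁) = 20·log₁₀(10.1/1.5) = 16.565 dB.
L₂ = 77 − 20·log₁₀(10.1/1.5) = 77 − 16.565 = 60.44 dB(A).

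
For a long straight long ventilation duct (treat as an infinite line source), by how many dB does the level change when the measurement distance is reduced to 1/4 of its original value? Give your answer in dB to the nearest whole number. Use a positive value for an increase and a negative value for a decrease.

A line source loses 3 dB per doubling of distance; generally ΔL = −10·log₁₀(r₂/r₁).
ΔL = −10·log₁₀(0.25) = +6.02 dB.

+6 dB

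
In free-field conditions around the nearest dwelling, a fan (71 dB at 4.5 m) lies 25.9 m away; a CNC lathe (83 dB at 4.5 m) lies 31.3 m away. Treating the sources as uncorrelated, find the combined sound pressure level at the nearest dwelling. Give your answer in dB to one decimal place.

66.5 dB

First find each source's level at the receiver (point-source: −20·log₁₀(r/r_ref)), then combine on an intensity basis.
fan: 71 − 20·log₁₀(25.9/4.5) = 71 − 15.20 = 55.80 dB.
CNC lathe: 83 − 20·log₁₀(31.3/4.5) = 83 − 16.85 = 66.15 dB.
Σ 10^(L/10) = 4.504e+06 → L_total = 10·log₁₀(4.504e+06) = 66.54 dB.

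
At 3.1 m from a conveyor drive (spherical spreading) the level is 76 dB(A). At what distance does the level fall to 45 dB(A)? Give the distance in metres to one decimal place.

110.0 m

The 31.0 dB drop corresponds to a distance ratio of 10^(31.0/20) for a point source.
r₂ = 3.1·10^((76−45)/20) = 3.1·10^(31.0/20) = 109.99 m.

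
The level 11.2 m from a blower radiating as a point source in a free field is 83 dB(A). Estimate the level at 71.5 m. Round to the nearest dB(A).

67 dB(A)

For a point source, L₂ = L₁ − 20·log₁₀(r₂/r₁).
L₂ = 83 − 20·log₁₀(71.5/11.2) = 83 − 16.102 = 66.90 dB(A).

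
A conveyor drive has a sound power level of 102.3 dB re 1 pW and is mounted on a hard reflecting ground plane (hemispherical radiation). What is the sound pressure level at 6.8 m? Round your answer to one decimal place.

77.7 dB

Free-field hemispherical radiation: L_p = L_w − 10·log₁₀(2π·r²), r = 6.8 m.
2π·r² = 290.5 m², 10·log₁₀ of that is 24.632 dB.
L_p = 102.3 − 24.632 = 77.67 dB.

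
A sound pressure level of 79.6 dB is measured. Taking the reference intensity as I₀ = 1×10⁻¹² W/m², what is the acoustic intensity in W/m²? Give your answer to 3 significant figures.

I/I₀ = 10^(79.6/10) = 9.12e+07, so I = 9.12e+07 × 10⁻¹² W/m².

9.12e-05 W/m²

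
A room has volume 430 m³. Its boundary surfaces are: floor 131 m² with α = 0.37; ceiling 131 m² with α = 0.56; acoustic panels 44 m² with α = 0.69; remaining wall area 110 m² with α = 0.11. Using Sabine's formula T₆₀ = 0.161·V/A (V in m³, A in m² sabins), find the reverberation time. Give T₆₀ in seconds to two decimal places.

Total absorption A = 131·0.37 + 131·0.56 + 44·0.69 + 110·0.11 = 164.29 m² sabins.
T₆₀ = 0.161·V/A = 0.161·430/164.29 = 0.421 s.

0.42 s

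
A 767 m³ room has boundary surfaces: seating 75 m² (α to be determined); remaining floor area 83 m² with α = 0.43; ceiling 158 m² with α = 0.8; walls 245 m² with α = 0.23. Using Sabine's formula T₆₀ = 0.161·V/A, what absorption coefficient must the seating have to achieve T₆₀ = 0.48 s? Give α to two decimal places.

0.52

A = 0.161·V/T₆₀ = 0.161·767/0.48 = 257.26 m² sabins.
Absorption from the other surfaces = 83·0.43 + 158·0.8 + 245·0.23 = 218.44 m², so the seating must supply 38.82 m² over 75 m².
α = 38.82/75 = 0.518.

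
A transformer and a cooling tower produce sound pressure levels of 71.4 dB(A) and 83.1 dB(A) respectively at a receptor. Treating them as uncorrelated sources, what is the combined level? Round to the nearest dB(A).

83 dB(A)

Incoherent sources combine by intensity addition: L_total = 10·log₁₀(Σ 10^(L_i/10)).
Σ 10^(L/10) = 10^(71.4/10) + 10^(83.1/10) = 2.180e+08.
L_total = 10·log₁₀(2.180e+08) = 83.38 dB(A).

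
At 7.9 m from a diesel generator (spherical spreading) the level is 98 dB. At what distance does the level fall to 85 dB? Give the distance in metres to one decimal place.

35.3 m

Point-source spreading drops the level by 20·log₁₀(r₂/r₁); inverting, r₂/r₁ = 10^(ΔL/20).
r₂ = 7.9·10^((98−85)/20) = 7.9·10^(13.0/20) = 35.29 m.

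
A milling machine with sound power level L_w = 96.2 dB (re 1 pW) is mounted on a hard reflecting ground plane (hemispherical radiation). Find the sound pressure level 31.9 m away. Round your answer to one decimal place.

Free-field hemispherical radiation: L_p = L_w − 10·log₁₀(2π·r²), r = 31.9 m.
2π·r² = 6394 m², 10·log₁₀ of that is 38.058 dB.
L_p = 96.2 − 38.058 = 58.14 dB.

58.1 dB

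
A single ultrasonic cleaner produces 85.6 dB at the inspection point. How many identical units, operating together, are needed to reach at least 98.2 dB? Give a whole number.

19

Need L₁ + 10·log₁₀ N ≥ 98.2, i.e. log₁₀ N ≥ 1.26.
N ≥ 10^(12.6/10) = 18.197, so N = 19.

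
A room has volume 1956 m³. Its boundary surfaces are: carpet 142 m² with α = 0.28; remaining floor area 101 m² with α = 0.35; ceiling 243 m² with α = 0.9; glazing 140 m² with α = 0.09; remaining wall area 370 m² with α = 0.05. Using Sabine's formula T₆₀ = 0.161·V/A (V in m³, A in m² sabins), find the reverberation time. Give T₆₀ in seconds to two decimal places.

Summing Sᵢαᵢ: 142·0.28 + 101·0.35 + 243·0.9 + 140·0.09 + 370·0.05 = 324.91 m².
T₆₀ = 0.161 × 1956 / 324.91 = 0.969 s.

0.97 s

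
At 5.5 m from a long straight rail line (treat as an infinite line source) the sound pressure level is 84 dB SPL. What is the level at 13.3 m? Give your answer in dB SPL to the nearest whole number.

80 dB SPL

Cylindrical spreading from a line source gives a 10·log₁₀(r₂/r₁) drop.
L₂ = 84 − 10·log₁₀(13.3/5.5) = 84 − 3.835 = 80.17 dB SPL.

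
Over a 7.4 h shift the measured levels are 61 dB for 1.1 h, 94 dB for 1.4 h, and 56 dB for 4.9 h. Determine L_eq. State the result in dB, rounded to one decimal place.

86.8 dB

L_eq = 10·log₁₀[(1/T)·Σ tᵢ·10^(Lᵢ/10)] with T = 7.4 h.
Σ tᵢ·10^(Lᵢ/10) = 1.1·10^(61/10) + 1.4·10^(94/10) + 4.9·10^(56/10) = 3.520e+09.
L_eq = 10·log₁₀(3.520e+09/7.4) = 86.77 dB.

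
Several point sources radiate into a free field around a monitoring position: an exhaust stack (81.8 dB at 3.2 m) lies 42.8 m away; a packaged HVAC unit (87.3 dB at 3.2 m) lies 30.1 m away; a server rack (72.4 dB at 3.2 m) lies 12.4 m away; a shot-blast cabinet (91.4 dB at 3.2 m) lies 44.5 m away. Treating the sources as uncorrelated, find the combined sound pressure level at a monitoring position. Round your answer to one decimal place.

First find each source's level at the receiver (point-source: −20·log₁₀(r/r_ref)), then combine on an intensity basis.
exhaust stack: 81.8 − 20·log₁₀(42.8/3.2) = 81.8 − 22.53 = 59.27 dB.
packaged HVAC unit: 87.3 − 20·log₁₀(30.1/3.2) = 87.3 − 19.47 = 67.83 dB.
server rack: 72.4 − 20·log₁₀(12.4/3.2) = 72.4 − 11.77 = 60.63 dB.
shot-blast cabinet: 91.4 − 20·log₁₀(44.5/3.2) = 91.4 − 22.86 = 68.54 dB.
Σ 10^(L/10) = 1.521e+07 → L_total = 10·log₁₀(1.521e+07) = 71.82 dB.

71.8 dB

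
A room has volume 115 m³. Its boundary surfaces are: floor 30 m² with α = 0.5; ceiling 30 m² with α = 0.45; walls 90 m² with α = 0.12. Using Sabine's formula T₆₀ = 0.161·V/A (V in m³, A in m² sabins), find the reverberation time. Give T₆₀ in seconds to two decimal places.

0.47 s

Total absorption A = 30·0.5 + 30·0.45 + 90·0.12 = 39.30 m² sabins.
T₆₀ = 0.161·V/A = 0.161·115/39.30 = 0.471 s.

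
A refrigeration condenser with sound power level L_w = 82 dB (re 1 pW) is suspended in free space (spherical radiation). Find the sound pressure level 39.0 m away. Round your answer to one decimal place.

39.2 dB

The power spreads over a sphere of area 4π·r², so L_p = L_w − 10·log₁₀(4π·r²).
4π·r² = 1.911e+04 m², 10·log₁₀ of that is 42.813 dB.
L_p = 82 − 42.813 = 39.19 dB.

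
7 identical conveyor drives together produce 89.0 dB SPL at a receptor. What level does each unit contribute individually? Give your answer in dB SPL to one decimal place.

Dividing the total intensity by 7 lowers the level by 10·log₁₀ 7 = 8.451 dB: L₁ = 89.0 − 8.451.

80.5 dB SPL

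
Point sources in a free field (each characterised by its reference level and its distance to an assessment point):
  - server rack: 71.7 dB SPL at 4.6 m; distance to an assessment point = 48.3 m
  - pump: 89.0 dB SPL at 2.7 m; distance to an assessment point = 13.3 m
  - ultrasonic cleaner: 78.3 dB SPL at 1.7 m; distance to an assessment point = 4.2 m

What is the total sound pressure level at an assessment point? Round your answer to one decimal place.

Propagate each source to the receiver with L = L_ref − 20·log₁₀(r/r_ref), then add intensities.
server rack: 71.7 − 20·log₁₀(48.3/4.6) = 71.7 − 20.42 = 51.28 dB SPL.
pump: 89.0 − 20·log₁₀(13.3/2.7) = 89.0 − 13.85 = 75.15 dB SPL.
ultrasonic cleaner: 78.3 − 20·log₁₀(4.2/1.7) = 78.3 − 7.86 = 70.44 dB SPL.
Σ 10^(L/10) = 4.395e+07 → L_total = 10·log₁₀(4.395e+07) = 76.43 dB SPL.

76.4 dB SPL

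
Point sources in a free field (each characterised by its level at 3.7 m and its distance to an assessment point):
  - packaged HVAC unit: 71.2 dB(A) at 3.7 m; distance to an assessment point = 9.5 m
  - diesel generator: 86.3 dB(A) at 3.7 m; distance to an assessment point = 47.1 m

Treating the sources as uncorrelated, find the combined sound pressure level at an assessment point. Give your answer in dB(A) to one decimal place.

Propagate each source to the receiver with L = L_ref − 20·log₁₀(r/r_ref), then add intensities.
packaged HVAC unit: 71.2 − 20·log₁₀(9.5/3.7) = 71.2 − 8.19 = 63.01 dB(A).
diesel generator: 86.3 − 20·log₁₀(47.1/3.7) = 86.3 − 22.10 = 64.20 dB(A).
Σ 10^(L/10) = 4.632e+06 → L_total = 10·log₁₀(4.632e+06) = 66.66 dB(A).

66.7 dB(A)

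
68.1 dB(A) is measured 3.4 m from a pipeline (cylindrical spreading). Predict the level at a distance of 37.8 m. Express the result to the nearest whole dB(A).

Line-source attenuation: ΔL = 10·log₁₀(r₂/r₁) = 10·log₁₀(37.8/3.4) = 10.460 dB.
L₂ = 68.1 − 10·log₁₀(37.8/3.4) = 68.1 − 10.460 = 57.64 dB(A).

58 dB(A)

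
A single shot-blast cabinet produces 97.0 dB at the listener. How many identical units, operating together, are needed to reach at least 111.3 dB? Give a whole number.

N identical sources give L₁ + 10·log₁₀ N, so require 10·log₁₀ N ≥ 111.3 − 97.0 = 14.3 dB.
N ≥ 10^(14.3/10) = 26.915, so N = 27.

27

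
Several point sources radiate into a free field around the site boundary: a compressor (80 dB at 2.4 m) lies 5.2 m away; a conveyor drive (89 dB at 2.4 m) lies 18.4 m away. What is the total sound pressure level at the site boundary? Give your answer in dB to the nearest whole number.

75 dB

Propagate each source to the receiver with L = L_ref − 20·log₁₀(r/r_ref), then add intensities.
compressor: 80 − 20·log₁₀(5.2/2.4) = 80 − 6.72 = 73.28 dB.
conveyor drive: 89 − 20·log₁₀(18.4/2.4) = 89 − 17.69 = 71.31 dB.
Σ 10^(L/10) = 3.482e+07 → L_total = 10·log₁₀(3.482e+07) = 75.42 dB.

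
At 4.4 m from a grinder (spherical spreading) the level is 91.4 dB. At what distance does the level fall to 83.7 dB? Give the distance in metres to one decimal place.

For a point source L₁ − L₂ = 20·log₁₀(r₂/r₁), so r₂ = r₁·10^((L₁−L₂)/20).
r₂ = 4.4·10^((91.4−83.7)/20) = 4.4·10^(7.7/20) = 10.68 m.

10.7 m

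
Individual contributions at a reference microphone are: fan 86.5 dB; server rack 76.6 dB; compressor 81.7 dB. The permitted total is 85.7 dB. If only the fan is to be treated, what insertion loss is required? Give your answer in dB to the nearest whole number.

4 dB

Everything except the fan sums to 10^(76.6/10) + 10^(81.7/10) = 1.936e+08 in linear terms, 82.87 dB.
The limit corresponds to 10^(85.7/10) = 3.715e+08; subtracting the fixed part leaves 1.779e+08 for the fan, i.e. 82.50 dB.
Required insertion loss = 86.5 − 82.50 = 4.00 dB.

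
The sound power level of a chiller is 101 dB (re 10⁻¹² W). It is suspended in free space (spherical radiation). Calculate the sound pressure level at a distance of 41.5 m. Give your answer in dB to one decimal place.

The power spreads over a sphere of area 4π·r², so L_p = L_w − 10·log₁₀(4π·r²).
4π·r² = 2.164e+04 m², 10·log₁₀ of that is 43.353 dB.
L_p = 101 − 43.353 = 57.65 dB.

57.6 dB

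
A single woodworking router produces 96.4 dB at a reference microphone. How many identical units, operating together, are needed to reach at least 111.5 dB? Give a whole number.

33

Need L₁ + 10·log₁₀ N ≥ 111.5, i.e. log₁₀ N ≥ 1.51.
N ≥ 10^(15.1/10) = 32.359, so N = 33.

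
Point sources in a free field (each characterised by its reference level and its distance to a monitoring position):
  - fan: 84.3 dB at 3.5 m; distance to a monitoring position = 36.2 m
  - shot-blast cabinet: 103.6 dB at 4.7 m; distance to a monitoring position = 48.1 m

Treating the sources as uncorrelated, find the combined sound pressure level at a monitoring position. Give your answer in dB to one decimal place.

83.4 dB

First find each source's level at the receiver (point-source: −20·log₁₀(r/r_ref)), then combine on an intensity basis.
fan: 84.3 − 20·log₁₀(36.2/3.5) = 84.3 − 20.29 = 64.01 dB.
shot-blast cabinet: 103.6 − 20·log₁₀(48.1/4.7) = 103.6 − 20.20 = 83.40 dB.
Σ 10^(L/10) = 2.212e+08 → L_total = 10·log₁₀(2.212e+08) = 83.45 dB.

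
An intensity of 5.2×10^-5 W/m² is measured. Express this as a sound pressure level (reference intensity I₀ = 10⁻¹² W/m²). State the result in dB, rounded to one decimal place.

L = 10·log₁₀(I/I₀) = 10·log₁₀(5.2×10^-5/10⁻¹²) = 10·log₁₀(5.2×10^7).
L = 10·(0.7160 + 7) = 77.16 dB.

77.2 dB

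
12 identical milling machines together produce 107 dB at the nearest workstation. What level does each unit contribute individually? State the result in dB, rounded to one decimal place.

96.2 dB

For N identical incoherent sources L_total = L₁ + 10·log₁₀ N, so L₁ = 107 − 10·log₁₀(12) = 107 − 10.792.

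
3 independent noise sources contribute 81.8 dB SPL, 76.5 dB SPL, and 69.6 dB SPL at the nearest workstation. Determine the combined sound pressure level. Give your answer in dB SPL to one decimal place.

For uncorrelated sources the intensities add, so convert each level to linear form, sum, and take 10·log₁₀ of the total.
Σ 10^(L/10) = 10^(81.8/10) + 10^(76.5/10) + 10^(69.6/10) = 2.051e+08.
L_total = 10·log₁₀(2.051e+08) = 83.12 dB SPL.

83.1 dB SPL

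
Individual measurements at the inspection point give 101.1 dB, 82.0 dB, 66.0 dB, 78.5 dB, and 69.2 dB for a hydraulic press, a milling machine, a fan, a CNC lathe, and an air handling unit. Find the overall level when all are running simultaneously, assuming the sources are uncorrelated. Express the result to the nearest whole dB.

101 dB

Incoherent sources combine by intensity addition: L_total = 10·log₁₀(Σ 10^(L_i/10)).
Σ 10^(L/10) = 10^(101.1/10) + 10^(82.0/10) + 10^(66.0/10) + 10^(78.5/10) + 10^(69.2/10) = 1.312e+10.
L_total = 10·log₁₀(1.312e+10) = 101.18 dB.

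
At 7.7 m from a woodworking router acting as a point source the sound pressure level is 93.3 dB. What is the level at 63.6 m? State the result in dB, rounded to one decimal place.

Spherical spreading from a point source gives a 20·log₁₀(r₂/r₁) drop.
L₂ = 93.3 − 20·log₁₀(63.6/7.7) = 93.3 − 18.339 = 74.96 dB.

75.0 dB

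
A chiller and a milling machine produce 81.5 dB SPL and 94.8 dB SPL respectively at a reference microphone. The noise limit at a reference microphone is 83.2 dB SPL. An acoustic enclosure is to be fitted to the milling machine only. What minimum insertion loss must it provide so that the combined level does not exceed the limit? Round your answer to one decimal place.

16.5 dB

Fixed contribution from the other source: Σ 10^(L/10) = 10^(81.5/10) = 1.413e+08 (81.50 dB SPL).
The limit corresponds to 10^(83.2/10) = 2.089e+08; subtracting the fixed part leaves 6.768e+07 for the milling machine, i.e. 78.30 dB SPL.
Required insertion loss = 94.8 − 78.30 = 16.50 dB.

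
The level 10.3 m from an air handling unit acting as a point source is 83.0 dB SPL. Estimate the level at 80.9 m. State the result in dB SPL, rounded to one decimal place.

Point-source attenuation: ΔL = 20·log₁₀(r₂/r₁) = 20·log₁₀(80.9/10.3) = 17.902 dB.
L₂ = 83.0 − 20·log₁₀(80.9/10.3) = 83.0 − 17.902 = 65.10 dB SPL.

65.1 dB SPL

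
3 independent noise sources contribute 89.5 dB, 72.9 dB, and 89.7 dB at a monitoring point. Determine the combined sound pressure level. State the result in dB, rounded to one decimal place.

Incoherent sources combine by intensity addition: L_total = 10·log₁₀(Σ 10^(L_i/10)).
Σ 10^(L/10) = 10^(89.5/10) + 10^(72.9/10) + 10^(89.7/10) = 1.844e+09.
L_total = 10·log₁₀(1.844e+09) = 92.66 dB.

92.7 dB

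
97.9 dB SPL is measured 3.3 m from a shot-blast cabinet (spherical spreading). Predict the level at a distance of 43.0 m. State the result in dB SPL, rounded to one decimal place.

75.6 dB SPL

Spherical spreading from a point source gives a 20·log₁₀(r₂/r₁) drop.
L₂ = 97.9 − 20·log₁₀(43.0/3.3) = 97.9 − 22.299 = 75.60 dB SPL.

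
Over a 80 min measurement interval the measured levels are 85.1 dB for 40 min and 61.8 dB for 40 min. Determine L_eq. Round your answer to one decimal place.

82.1 dB

Weight each interval's intensity by its duration and average over T = 80 min:
Σ tᵢ·10^(Lᵢ/10) = 40·10^(85.1/10) + 40·10^(61.8/10) = 1.300e+10.
L_eq = 10·log₁₀(1.300e+10/80) = 82.11 dB.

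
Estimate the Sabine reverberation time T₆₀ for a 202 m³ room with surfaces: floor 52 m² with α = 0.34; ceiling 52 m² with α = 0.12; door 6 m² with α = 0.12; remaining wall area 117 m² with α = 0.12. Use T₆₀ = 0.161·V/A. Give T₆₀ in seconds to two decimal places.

Total absorption A = 52·0.34 + 52·0.12 + 6·0.12 + 117·0.12 = 38.68 m² sabins.
T₆₀ = 0.161 × 202 / 38.68 = 0.841 s.

0.84 s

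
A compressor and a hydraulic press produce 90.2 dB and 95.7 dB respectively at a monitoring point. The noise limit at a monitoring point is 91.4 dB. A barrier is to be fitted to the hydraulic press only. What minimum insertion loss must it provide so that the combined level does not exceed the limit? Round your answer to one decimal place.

Fixed contribution from the other source: Σ 10^(L/10) = 10^(90.2/10) = 1.047e+09 (90.20 dB).
To meet 91.4 dB overall, the treated hydraulic press may contribute at most 10^(91.4/10) − 1.047e+09 = 3.333e+08, i.e. 85.23 dB.
So the hydraulic press must be reduced from 95.7 to 85.23 dB: IL = 10.47 dB.

10.5 dB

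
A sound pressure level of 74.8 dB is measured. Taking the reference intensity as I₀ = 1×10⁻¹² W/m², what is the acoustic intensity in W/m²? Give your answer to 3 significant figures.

3.02e-05 W/m²

L = 10·log₁₀(I/I₀) ⇒ I = I₀·10^(L/10) = 10⁻¹² × 10^7.48.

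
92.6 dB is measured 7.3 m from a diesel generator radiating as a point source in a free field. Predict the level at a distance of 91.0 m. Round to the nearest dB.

Point-source attenuation: ΔL = 20·log₁₀(r₂/r₁) = 20·log₁₀(91.0/7.3) = 21.914 dB.
L₂ = 92.6 − 20·log₁₀(91.0/7.3) = 92.6 − 21.914 = 70.69 dB.

71 dB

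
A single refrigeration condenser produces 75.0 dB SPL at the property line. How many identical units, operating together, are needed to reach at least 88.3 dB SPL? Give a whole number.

22

The shortfall is 88.3 − 75.0 = 13.3 dB, and N units add 10·log₁₀ N, so need 10·log₁₀ N ≥ 13.3.
N ≥ 10^(13.3/10) = 21.380, so N = 22.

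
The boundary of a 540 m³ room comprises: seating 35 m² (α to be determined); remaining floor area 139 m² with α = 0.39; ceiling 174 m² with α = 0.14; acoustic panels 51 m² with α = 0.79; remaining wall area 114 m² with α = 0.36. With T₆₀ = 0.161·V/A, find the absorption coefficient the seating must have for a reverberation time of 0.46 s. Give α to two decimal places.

0.83

A = 0.161·V/T₆₀ = 0.161·540/0.46 = 189.00 m² sabins.
Absorption from the other surfaces = 139·0.39 + 174·0.14 + 51·0.79 + 114·0.36 = 159.90 m², so the seating must supply 29.10 m² over 35 m².
α = 29.10/35 = 0.831.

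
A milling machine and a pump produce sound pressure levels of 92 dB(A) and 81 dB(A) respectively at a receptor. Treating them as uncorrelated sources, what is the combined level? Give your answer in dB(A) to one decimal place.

92.3 dB(A)

Incoherent sources combine by intensity addition: L_total = 10·log₁₀(Σ 10^(L_i/10)).
Σ 10^(L/10) = 10^(92/10) + 10^(81/10) = 1.711e+09.
L_total = 10·log₁₀(1.711e+09) = 92.33 dB(A).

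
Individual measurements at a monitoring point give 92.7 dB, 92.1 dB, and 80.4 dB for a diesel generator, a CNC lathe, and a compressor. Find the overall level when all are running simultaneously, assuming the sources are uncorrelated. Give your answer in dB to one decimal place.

For uncorrelated sources the intensities add, so convert each level to linear form, sum, and take 10·log₁₀ of the total.
Σ 10^(L/10) = 10^(92.7/10) + 10^(92.1/10) + 10^(80.4/10) = 3.594e+09.
L_total = 10·log₁₀(3.594e+09) = 95.56 dB.

95.6 dB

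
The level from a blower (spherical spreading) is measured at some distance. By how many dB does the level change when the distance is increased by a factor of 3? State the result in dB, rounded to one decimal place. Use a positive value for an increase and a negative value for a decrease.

-9.5 dB

Point-source spreading: ΔL = −20·log₁₀(r₂/r₁).
ΔL = −20·log₁₀(3) = -9.54 dB.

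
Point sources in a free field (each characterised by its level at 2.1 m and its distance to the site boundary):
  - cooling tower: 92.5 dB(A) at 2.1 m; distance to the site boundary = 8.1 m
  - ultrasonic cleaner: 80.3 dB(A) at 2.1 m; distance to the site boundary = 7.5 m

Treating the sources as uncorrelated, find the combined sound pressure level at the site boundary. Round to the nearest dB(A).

First find each source's level at the receiver (point-source: −20·log₁₀(r/r_ref)), then combine on an intensity basis.
cooling tower: 92.5 − 20·log₁₀(8.1/2.1) = 92.5 − 11.73 = 80.77 dB(A).
ultrasonic cleaner: 80.3 − 20·log₁₀(7.5/2.1) = 80.3 − 11.06 = 69.24 dB(A).
Σ 10^(L/10) = 1.279e+08 → L_total = 10·log₁₀(1.279e+08) = 81.07 dB(A).

81 dB(A)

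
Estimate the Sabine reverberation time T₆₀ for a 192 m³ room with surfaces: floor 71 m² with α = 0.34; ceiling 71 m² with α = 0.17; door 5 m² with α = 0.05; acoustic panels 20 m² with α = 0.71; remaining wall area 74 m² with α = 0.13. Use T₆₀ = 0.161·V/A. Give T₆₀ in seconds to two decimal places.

0.51 s

A = Σ Sᵢαᵢ = 71·0.34 + 71·0.17 + 5·0.05 + 20·0.71 + 74·0.13 = 60.28 m².
T₆₀ = 0.161 × 192 / 60.28 = 0.513 s.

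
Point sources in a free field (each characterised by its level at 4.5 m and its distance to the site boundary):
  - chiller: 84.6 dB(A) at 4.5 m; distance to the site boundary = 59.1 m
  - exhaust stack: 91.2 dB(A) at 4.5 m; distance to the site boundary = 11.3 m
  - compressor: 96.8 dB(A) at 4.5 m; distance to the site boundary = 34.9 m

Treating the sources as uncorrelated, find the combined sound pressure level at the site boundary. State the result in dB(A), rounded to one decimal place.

Propagate each source to the receiver with L = L_ref − 20·log₁₀(r/r_ref), then add intensities.
chiller: 84.6 − 20·log₁₀(59.1/4.5) = 84.6 − 22.37 = 62.23 dB(A).
exhaust stack: 91.2 − 20·log₁₀(11.3/4.5) = 91.2 − 8.00 = 83.20 dB(A).
compressor: 96.8 − 20·log₁₀(34.9/4.5) = 96.8 − 17.79 = 79.01 dB(A).
Σ 10^(L/10) = 2.903e+08 → L_total = 10·log₁₀(2.903e+08) = 84.63 dB(A).

84.6 dB(A)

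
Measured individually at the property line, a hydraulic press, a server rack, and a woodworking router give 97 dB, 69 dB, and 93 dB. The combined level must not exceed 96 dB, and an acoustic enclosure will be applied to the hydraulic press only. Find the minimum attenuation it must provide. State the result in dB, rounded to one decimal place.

4.0 dB

The untreated sources together contribute 10^(69/10) + 10^(93/10) = 2.003e+09, i.e. 93.02 dB.
The limit corresponds to 10^(96/10) = 3.981e+09; subtracting the fixed part leaves 1.978e+09 for the hydraulic press, i.e. 92.96 dB.
So the hydraulic press must be reduced from 97 to 92.96 dB: IL = 4.04 dB.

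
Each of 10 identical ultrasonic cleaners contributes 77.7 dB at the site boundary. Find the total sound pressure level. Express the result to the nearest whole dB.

88 dB

N identical incoherent sources raise the level by 10·log₁₀ N.
L_total = 77.7 + 10·log₁₀(10) = 77.7 + 10.000 = 87.70 dB.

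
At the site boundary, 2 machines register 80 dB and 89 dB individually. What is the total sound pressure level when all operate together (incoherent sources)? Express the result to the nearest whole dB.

Incoherent sources combine by intensity addition: L_total = 10·log₁₀(Σ 10^(L_i/10)).
Σ 10^(L/10) = 10^(80/10) + 10^(89/10) = 8.943e+08.
L_total = 10·log₁₀(8.943e+08) = 89.51 dB.

90 dB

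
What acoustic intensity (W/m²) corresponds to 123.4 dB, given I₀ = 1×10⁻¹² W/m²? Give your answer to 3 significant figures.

2.19 W/m²

L = 10·log₁₀(I/I₀) ⇒ I = I₀·10^(L/10) = 10⁻¹² × 10^12.34.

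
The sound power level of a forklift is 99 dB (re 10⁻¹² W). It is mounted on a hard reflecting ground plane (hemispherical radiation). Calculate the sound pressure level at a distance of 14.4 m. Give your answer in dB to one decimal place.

67.9 dB

Free-field hemispherical radiation: L_p = L_w − 10·log₁₀(2π·r²), r = 14.4 m.
2π·r² = 1303 m², 10·log₁₀ of that is 31.149 dB.
L_p = 99 − 31.149 = 67.85 dB.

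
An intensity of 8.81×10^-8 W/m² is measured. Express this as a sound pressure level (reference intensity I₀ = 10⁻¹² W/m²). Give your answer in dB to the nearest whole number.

Dividing by I₀ shifts the exponent by 12: I/I₀ = 8.81×10^4.
L = 10·(0.9450 + 4) = 49.45 dB.

49 dB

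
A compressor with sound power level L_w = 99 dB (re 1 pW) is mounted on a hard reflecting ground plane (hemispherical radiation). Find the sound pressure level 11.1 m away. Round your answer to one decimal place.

70.1 dB

The power spreads over a hemisphere of area 2π·r², so L_p = L_w − 10·log₁₀(2π·r²).
2π·r² = 774.2 m², 10·log₁₀ of that is 28.888 dB.
L_p = 99 − 28.888 = 70.11 dB.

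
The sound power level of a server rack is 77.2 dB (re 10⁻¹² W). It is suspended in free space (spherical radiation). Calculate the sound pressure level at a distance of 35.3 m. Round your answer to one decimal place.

35.3 dB

L_p = L_w − 10·log₁₀(4π·r²) with r = 35.3 m.
4π·r² = 1.566e+04 m², 10·log₁₀ of that is 41.948 dB.
L_p = 77.2 − 41.948 = 35.25 dB.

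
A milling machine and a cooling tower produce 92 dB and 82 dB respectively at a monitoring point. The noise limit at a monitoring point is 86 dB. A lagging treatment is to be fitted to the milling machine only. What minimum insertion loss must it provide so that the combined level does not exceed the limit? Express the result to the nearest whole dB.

8 dB

Fixed contribution from the other source: Σ 10^(L/10) = 10^(82/10) = 1.585e+08 (82.00 dB).
The limit corresponds to 10^(86/10) = 3.981e+08; subtracting the fixed part leaves 2.396e+08 for the milling machine, i.e. 83.80 dB.
So the milling machine must be reduced from 92 to 83.80 dB: IL = 8.20 dB.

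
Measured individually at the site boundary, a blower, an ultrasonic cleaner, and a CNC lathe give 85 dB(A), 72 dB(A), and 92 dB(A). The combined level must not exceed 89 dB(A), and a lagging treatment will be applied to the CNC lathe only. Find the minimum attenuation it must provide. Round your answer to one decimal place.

Everything except the CNC lathe sums to 10^(85/10) + 10^(72/10) = 3.321e+08 in linear terms, 85.21 dB(A).
The limit corresponds to 10^(89/10) = 7.943e+08; subtracting the fixed part leaves 4.623e+08 for the CNC lathe, i.e. 86.65 dB(A).
So the CNC lathe must be reduced from 92 to 86.65 dB(A): IL = 5.35 dB.

5.4 dB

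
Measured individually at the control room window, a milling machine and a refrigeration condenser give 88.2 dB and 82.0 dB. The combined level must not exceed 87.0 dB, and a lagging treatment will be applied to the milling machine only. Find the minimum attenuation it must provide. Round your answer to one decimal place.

Fixed contribution from the other source: Σ 10^(L/10) = 10^(82.0/10) = 1.585e+08 (82.00 dB).
The limit corresponds to 10^(87.0/10) = 5.012e+08; subtracting the fixed part leaves 3.427e+08 for the milling machine, i.e. 85.35 dB.
So the milling machine must be reduced from 88.2 to 85.35 dB: IL = 2.85 dB.

2.9 dB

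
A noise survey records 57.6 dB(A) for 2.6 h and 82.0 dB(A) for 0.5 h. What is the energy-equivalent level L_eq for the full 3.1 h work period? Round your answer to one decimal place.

L_eq = 10·log₁₀[(1/T)·Σ tᵢ·10^(Lᵢ/10)] with T = 3.1 h.
Σ tᵢ·10^(Lᵢ/10) = 2.6·10^(57.6/10) + 0.5·10^(82.0/10) = 8.074e+07.
L_eq = 10·log₁₀(8.074e+07/3.1) = 74.16 dB(A).

74.2 dB(A)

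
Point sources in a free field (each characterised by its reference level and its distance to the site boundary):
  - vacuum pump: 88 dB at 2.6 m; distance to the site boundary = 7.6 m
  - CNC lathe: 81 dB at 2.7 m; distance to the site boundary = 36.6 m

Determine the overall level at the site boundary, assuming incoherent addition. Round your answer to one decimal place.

Apply inverse-square spreading to bring every level to the receiver, then sum 10^(L/10).
vacuum pump: 88 − 20·log₁₀(7.6/2.6) = 88 − 9.32 = 78.68 dB.
CNC lathe: 81 − 20·log₁₀(36.6/2.7) = 81 − 22.64 = 58.36 dB.
Σ 10^(L/10) = 7.453e+07 → L_total = 10·log₁₀(7.453e+07) = 78.72 dB.

78.7 dB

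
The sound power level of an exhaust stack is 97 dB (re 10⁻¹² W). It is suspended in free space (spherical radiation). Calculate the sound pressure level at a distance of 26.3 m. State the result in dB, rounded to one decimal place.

57.6 dB

L_p = L_w − 10·log₁₀(4π·r²) with r = 26.3 m.
4π·r² = 8692 m², 10·log₁₀ of that is 39.391 dB.
L_p = 97 − 39.391 = 57.61 dB.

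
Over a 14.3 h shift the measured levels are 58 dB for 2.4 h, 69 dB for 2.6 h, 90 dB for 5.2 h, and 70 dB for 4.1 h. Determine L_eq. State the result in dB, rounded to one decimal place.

85.7 dB

L_eq = 10·log₁₀[(1/T)·Σ tᵢ·10^(Lᵢ/10)] with T = 14.3 h.
Σ tᵢ·10^(Lᵢ/10) = 2.4·10^(58/10) + 2.6·10^(69/10) + 5.2·10^(90/10) + 4.1·10^(70/10) = 5.263e+09.
L_eq = 10·log₁₀(5.263e+09/14.3) = 85.66 dB.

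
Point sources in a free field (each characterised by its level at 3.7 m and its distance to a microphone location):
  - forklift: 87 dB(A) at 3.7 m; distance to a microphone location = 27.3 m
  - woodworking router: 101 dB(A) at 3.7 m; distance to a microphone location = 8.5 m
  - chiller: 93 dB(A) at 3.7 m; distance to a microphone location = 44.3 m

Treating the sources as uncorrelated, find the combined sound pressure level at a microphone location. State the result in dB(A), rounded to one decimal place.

Propagate each source to the receiver with L = L_ref − 20·log₁₀(r/r_ref), then add intensities.
forklift: 87 − 20·log₁₀(27.3/3.7) = 87 − 17.36 = 69.64 dB(A).
woodworking router: 101 − 20·log₁₀(8.5/3.7) = 101 − 7.22 = 93.78 dB(A).
chiller: 93 − 20·log₁₀(44.3/3.7) = 93 − 21.56 = 71.44 dB(A).
Σ 10^(L/10) = 2.409e+09 → L_total = 10·log₁₀(2.409e+09) = 93.82 dB(A).

93.8 dB(A)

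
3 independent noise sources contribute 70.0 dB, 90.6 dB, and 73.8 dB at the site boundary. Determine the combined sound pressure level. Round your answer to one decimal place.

90.7 dB

Incoherent sources combine by intensity addition: L_total = 10·log₁₀(Σ 10^(L_i/10)).
Σ 10^(L/10) = 10^(70.0/10) + 10^(90.6/10) + 10^(73.8/10) = 1.182e+09.
L_total = 10·log₁₀(1.182e+09) = 90.73 dB.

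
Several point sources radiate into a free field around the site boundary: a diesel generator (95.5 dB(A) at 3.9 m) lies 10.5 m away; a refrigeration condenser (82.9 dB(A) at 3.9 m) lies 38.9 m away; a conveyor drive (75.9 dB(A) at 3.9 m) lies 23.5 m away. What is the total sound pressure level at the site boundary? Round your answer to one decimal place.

86.9 dB(A)

Apply inverse-square spreading to bring every level to the receiver, then sum 10^(L/10).
diesel generator: 95.5 − 20·log₁₀(10.5/3.9) = 95.5 − 8.60 = 86.90 dB(A).
refrigeration condenser: 82.9 − 20·log₁₀(38.9/3.9) = 82.9 − 19.98 = 62.92 dB(A).
conveyor drive: 75.9 − 20·log₁₀(23.5/3.9) = 75.9 − 15.60 = 60.30 dB(A).
Σ 10^(L/10) = 4.925e+08 → L_total = 10·log₁₀(4.925e+08) = 86.92 dB(A).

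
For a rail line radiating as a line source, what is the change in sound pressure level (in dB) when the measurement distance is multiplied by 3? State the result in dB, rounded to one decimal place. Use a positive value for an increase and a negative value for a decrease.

With cylindrical spreading the level changes by −10·log₁₀(r₂/r₁).
ΔL = −10·log₁₀(3) = -4.77 dB.

-4.8 dB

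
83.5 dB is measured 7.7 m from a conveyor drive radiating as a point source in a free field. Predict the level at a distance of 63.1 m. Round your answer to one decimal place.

Spherical spreading from a point source gives a 20·log₁₀(r₂/r₁) drop.
L₂ = 83.5 − 20·log₁₀(63.1/7.7) = 83.5 − 18.271 = 65.23 dB.

65.2 dB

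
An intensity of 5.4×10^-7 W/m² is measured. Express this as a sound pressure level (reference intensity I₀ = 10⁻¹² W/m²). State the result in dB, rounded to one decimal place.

57.3 dB

L = 10·log₁₀(I/I₀) = 10·log₁₀(5.4×10^-7/10⁻¹²) = 10·log₁₀(5.4×10^5).
L = 10·(0.7324 + 5) = 57.32 dB.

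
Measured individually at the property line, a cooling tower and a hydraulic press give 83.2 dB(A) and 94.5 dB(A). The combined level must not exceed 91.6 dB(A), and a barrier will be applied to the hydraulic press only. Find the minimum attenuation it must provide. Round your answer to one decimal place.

Fixed contribution from the other source: Σ 10^(L/10) = 10^(83.2/10) = 2.089e+08 (83.20 dB(A)).
To meet 91.6 dB(A) overall, the treated hydraulic press may contribute at most 10^(91.6/10) − 2.089e+08 = 1.237e+09, i.e. 90.92 dB(A).
Required insertion loss = 94.5 − 90.92 = 3.58 dB.

3.6 dB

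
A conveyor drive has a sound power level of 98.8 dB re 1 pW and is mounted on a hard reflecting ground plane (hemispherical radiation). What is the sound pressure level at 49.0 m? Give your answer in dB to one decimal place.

Free-field hemispherical radiation: L_p = L_w − 10·log₁₀(2π·r²), r = 49.0 m.
2π·r² = 1.509e+04 m², 10·log₁₀ of that is 41.786 dB.
L_p = 98.8 − 41.786 = 57.01 dB.

57.0 dB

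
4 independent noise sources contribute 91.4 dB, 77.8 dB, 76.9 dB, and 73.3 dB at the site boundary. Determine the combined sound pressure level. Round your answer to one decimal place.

91.8 dB

For uncorrelated sources the intensities add, so convert each level to linear form, sum, and take 10·log₁₀ of the total.
Σ 10^(L/10) = 10^(91.4/10) + 10^(77.8/10) + 10^(76.9/10) + 10^(73.3/10) = 1.511e+09.
L_total = 10·log₁₀(1.511e+09) = 91.79 dB.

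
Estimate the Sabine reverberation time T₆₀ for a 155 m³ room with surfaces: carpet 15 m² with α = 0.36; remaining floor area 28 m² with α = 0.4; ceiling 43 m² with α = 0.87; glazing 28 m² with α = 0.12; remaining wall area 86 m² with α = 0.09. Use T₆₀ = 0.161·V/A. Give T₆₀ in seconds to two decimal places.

0.38 s

A = Σ Sᵢαᵢ = 15·0.36 + 28·0.4 + 43·0.87 + 28·0.12 + 86·0.09 = 65.11 m².
T₆₀ = 0.161·V/A = 0.161·155/65.11 = 0.383 s.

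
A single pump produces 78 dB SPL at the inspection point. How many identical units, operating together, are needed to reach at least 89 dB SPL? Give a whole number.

13

The shortfall is 89 − 78 = 11.0 dB, and N units add 10·log₁₀ N, so need 10·log₁₀ N ≥ 11.0.
N ≥ 10^(11.0/10) = 12.589, so N = 13.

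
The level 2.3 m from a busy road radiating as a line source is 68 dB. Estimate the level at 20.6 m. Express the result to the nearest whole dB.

58 dB

For a line source, L₂ = L₁ − 10·log₁₀(r₂/r₁).
L₂ = 68 − 10·log₁₀(20.6/2.3) = 68 − 9.521 = 58.48 dB.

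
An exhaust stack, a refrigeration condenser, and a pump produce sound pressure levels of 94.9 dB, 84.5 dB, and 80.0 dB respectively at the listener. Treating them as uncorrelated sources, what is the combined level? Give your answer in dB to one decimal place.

For uncorrelated sources the intensities add, so convert each level to linear form, sum, and take 10·log₁₀ of the total.
Σ 10^(L/10) = 10^(94.9/10) + 10^(84.5/10) + 10^(80.0/10) = 3.472e+09.
L_total = 10·log₁₀(3.472e+09) = 95.41 dB.

95.4 dB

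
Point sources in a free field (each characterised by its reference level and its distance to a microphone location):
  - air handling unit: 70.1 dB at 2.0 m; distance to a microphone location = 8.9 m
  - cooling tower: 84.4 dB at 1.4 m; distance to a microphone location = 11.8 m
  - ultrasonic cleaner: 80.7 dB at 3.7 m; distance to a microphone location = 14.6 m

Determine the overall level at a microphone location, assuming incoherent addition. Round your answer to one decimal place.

70.8 dB

First find each source's level at the receiver (point-source: −20·log₁₀(r/r_ref)), then combine on an intensity basis.
air handling unit: 70.1 − 20·log₁₀(8.9/2.0) = 70.1 − 12.97 = 57.13 dB.
cooling tower: 84.4 − 20·log₁₀(11.8/1.4) = 84.4 − 18.52 = 65.88 dB.
ultrasonic cleaner: 80.7 − 20·log₁₀(14.6/3.7) = 80.7 − 11.92 = 68.78 dB.
Σ 10^(L/10) = 1.194e+07 → L_total = 10·log₁₀(1.194e+07) = 70.77 dB.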